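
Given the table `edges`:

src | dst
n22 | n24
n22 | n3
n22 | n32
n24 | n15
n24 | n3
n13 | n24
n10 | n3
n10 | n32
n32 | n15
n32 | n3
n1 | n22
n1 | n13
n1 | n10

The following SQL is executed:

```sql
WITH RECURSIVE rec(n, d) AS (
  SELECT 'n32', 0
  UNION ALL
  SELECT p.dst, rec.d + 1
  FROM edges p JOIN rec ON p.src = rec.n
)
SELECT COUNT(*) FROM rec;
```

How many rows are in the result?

3

Base: (n32, d=0).
Iteration 1: edges from {n32} -> (n15, d=1), (n3, d=1).
Iteration 2: no outgoing edges from {n15,n3}; recursion stops.
Total rows emitted: 3.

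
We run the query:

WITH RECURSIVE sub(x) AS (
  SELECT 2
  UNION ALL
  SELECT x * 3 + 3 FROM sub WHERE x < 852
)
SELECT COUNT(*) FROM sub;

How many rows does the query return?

7

Base: x=2.
Iteration 1: 2 < 852 holds -> x = 2 * 3 + 3 = 9.
Iteration 2: 9 < 852 holds -> x = 9 * 3 + 3 = 30.
Iteration 3: 30 < 852 holds -> x = 30 * 3 + 3 = 93.
Iteration 4: 93 < 852 holds -> x = 93 * 3 + 3 = 282.
Iteration 5: 282 < 852 holds -> x = 282 * 3 + 3 = 849.
Iteration 6: 849 < 852 holds -> x = 849 * 3 + 3 = 2550.
Iteration 7: 2550 < 852 fails; recursion stops.
Total rows emitted: 7.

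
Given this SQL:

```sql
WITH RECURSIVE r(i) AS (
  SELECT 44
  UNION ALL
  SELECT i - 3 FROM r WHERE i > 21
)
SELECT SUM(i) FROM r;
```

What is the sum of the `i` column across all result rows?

288

Base: i=44.
Iteration 1: 44 > 21 holds -> i = 44 - 3 = 41.
Iteration 2: 41 > 21 holds -> i = 41 - 3 = 38.
Iteration 3: 38 > 21 holds -> i = 38 - 3 = 35.
Iteration 4: 35 > 21 holds -> i = 35 - 3 = 32.
Iteration 5: 32 > 21 holds -> i = 32 - 3 = 29.
Iteration 6: 29 > 21 holds -> i = 29 - 3 = 26.
Iteration 7: 26 > 21 holds -> i = 26 - 3 = 23.
Iteration 8: 23 > 21 holds -> i = 23 - 3 = 20.
Iteration 9: 20 > 21 fails; recursion stops.
SUM(i) = 44 + 41 + 38 + 35 + 32 + 29 + 26 + 23 + 20 = 288.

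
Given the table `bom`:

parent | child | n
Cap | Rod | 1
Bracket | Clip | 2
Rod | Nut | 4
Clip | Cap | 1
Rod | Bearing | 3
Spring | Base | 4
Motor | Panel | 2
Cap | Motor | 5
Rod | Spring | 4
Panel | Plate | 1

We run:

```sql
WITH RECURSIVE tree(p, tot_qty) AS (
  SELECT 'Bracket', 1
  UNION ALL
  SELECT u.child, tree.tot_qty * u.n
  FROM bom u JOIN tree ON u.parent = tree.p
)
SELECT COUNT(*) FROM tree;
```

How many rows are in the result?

Base: (Bracket, tot_qty=1).
Iteration 1: components of {Bracket} -> Clip = 1*2 = 2.
Iteration 2: components of {Clip} -> Cap = 2*1 = 2.
Iteration 3: components of {Cap} -> Motor = 2*5 = 10, Rod = 2*1 = 2.
Iteration 4: components of {Motor,Rod} -> Bearing = 2*3 = 6, Nut = 2*4 = 8, Panel = 10*2 = 20, Spring = 2*4 = 8.
Iteration 5: components of {Bearing,Nut,Panel,Spring} -> Base = 8*4 = 32, Plate = 20*1 = 20.
Iteration 6: no further components; recursion stops.
Total rows emitted: 11.

11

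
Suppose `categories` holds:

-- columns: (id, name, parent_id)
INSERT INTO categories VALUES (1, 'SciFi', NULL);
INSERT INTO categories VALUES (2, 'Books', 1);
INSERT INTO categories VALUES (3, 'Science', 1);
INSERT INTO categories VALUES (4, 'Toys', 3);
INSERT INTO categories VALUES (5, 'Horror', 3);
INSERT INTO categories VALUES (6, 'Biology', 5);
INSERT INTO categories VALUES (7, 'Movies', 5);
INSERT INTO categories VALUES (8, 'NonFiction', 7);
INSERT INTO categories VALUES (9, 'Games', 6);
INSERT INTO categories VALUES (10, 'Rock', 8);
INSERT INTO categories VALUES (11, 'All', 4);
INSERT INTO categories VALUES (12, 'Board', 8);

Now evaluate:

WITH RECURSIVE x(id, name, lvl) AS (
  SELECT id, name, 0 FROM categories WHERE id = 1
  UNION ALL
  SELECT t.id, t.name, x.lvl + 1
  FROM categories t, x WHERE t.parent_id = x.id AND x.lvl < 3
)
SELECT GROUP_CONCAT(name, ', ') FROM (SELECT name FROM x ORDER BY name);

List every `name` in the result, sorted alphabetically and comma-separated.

Base: id=1 (SciFi) at lvl 0.
Iteration 1: rows with parent_id in {1} -> Books (id 2, lvl 1), Science (id 3, lvl 1).
Iteration 2: rows with parent_id in {2,3} -> Toys (id 4, lvl 2), Horror (id 5, lvl 2).
Iteration 3: rows with parent_id in {4,5} -> Biology (id 6, lvl 3), Movies (id 7, lvl 3), All (id 11, lvl 3).
Iteration 4: lvl < 3 fails for all current rows; recursion stops.

All, Biology, Books, Horror, Movies, SciFi, Science, Toys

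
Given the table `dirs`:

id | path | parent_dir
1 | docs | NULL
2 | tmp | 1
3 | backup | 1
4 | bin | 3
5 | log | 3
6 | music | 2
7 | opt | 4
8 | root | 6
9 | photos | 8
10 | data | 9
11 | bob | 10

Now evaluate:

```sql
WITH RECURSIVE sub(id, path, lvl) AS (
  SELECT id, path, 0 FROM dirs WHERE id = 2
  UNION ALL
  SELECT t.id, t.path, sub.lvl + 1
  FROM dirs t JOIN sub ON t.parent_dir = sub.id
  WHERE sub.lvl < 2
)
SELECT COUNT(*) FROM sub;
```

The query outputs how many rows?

Base: id=2 (tmp) at lvl 0.
Iteration 1: rows with parent_dir in {2} -> music (id 6, lvl 1).
Iteration 2: rows with parent_dir in {6} -> root (id 8, lvl 2).
Iteration 3: lvl < 2 fails for all current rows; recursion stops.
Total rows emitted: 3.

3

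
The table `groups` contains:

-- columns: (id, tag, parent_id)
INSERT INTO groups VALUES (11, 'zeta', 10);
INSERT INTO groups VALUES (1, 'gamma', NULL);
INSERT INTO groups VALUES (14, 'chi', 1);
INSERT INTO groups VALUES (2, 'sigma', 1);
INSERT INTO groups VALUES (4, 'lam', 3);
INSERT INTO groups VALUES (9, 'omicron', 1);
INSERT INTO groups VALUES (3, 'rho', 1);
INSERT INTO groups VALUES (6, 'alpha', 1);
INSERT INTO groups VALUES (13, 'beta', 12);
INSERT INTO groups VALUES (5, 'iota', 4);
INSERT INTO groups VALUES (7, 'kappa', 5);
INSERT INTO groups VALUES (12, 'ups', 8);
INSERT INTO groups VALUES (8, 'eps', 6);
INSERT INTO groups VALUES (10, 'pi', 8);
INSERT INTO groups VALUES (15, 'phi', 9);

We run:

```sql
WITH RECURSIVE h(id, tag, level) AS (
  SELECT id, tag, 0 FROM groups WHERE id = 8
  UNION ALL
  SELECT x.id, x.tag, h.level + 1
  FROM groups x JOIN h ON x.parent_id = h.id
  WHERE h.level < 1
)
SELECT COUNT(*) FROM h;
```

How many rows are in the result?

Base: id=8 (eps) at level 0.
Iteration 1: rows with parent_id in {8} -> pi (id 10, level 1), ups (id 12, level 1).
Iteration 2: level < 1 fails for all current rows; recursion stops.
Total rows emitted: 3.

3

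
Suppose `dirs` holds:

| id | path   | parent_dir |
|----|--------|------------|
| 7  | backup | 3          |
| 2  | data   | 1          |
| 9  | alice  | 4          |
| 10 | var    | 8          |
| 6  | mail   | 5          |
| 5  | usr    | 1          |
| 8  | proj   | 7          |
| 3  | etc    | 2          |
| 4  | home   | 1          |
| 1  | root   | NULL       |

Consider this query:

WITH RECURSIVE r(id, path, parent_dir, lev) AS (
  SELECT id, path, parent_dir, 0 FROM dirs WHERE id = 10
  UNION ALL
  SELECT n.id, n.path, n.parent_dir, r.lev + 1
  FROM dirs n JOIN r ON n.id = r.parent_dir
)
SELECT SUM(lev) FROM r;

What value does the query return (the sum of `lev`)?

15

Base: id=10 (var), parent_dir=8, lev 0.
Iteration 1: join on id=8 -> proj (id 8, parent_dir=7, lev 1).
Iteration 2: join on id=7 -> backup (id 7, parent_dir=3, lev 2).
Iteration 3: join on id=3 -> etc (id 3, parent_dir=2, lev 3).
Iteration 4: join on id=2 -> data (id 2, parent_dir=1, lev 4).
Iteration 5: join on id=1 -> root (id 1, parent_dir=NULL, lev 5).
Iteration 6: parent_dir is NULL; no match; recursion stops.
SUM(lev) = 0 + 1 + 2 + 3 + 4 + 5 = 15.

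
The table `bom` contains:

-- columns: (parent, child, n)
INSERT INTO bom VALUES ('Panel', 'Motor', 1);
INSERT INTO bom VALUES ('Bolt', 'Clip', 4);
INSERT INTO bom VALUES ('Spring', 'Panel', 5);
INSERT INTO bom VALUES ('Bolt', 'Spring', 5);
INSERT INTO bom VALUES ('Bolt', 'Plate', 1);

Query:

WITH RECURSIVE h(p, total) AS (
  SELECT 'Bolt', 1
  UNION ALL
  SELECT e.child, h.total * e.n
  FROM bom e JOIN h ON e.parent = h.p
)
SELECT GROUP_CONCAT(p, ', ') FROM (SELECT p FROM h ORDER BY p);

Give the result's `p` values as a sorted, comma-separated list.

Bolt, Clip, Motor, Panel, Plate, Spring

Base: (Bolt, total=1).
Iteration 1: components of {Bolt} -> Clip = 1*4 = 4, Plate = 1*1 = 1, Spring = 1*5 = 5.
Iteration 2: components of {Clip,Plate,Spring} -> Panel = 5*5 = 25.
Iteration 3: components of {Panel} -> Motor = 25*1 = 25.
Iteration 4: no further components; recursion stops.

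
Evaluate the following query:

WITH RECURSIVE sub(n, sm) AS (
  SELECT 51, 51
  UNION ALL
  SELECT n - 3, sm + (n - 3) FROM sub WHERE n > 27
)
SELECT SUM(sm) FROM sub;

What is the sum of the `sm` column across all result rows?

Base: n=51, sm=51.
Iteration 1: 51 > 27 holds -> n = 51 - 3 = 48, sm = 51 + 48 = 99.
Iteration 2: 48 > 27 holds -> n = 48 - 3 = 45, sm = 99 + 45 = 144.
Iteration 3: 45 > 27 holds -> n = 45 - 3 = 42, sm = 144 + 42 = 186.
Iteration 4: 42 > 27 holds -> n = 42 - 3 = 39, sm = 186 + 39 = 225.
Iteration 5: 39 > 27 holds -> n = 39 - 3 = 36, sm = 225 + 36 = 261.
Iteration 6: 36 > 27 holds -> n = 36 - 3 = 33, sm = 261 + 33 = 294.
Iteration 7: 33 > 27 holds -> n = 33 - 3 = 30, sm = 294 + 30 = 324.
Iteration 8: 30 > 27 holds -> n = 30 - 3 = 27, sm = 324 + 27 = 351.
Iteration 9: 27 > 27 fails; recursion stops.
SUM(sm) = 51 + 99 + 144 + 186 + 225 + 261 + 294 + 324 + 351 = 1935.

1935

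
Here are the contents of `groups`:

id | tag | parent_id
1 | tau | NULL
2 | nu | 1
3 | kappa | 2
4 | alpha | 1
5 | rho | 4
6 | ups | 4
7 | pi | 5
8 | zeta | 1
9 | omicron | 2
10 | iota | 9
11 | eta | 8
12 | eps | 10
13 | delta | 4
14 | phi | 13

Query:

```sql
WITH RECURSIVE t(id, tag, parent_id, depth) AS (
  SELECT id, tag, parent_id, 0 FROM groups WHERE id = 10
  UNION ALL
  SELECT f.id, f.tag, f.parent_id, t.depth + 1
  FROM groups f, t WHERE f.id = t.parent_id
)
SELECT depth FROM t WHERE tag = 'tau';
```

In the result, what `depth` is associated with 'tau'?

3

Base: id=10 (iota), parent_id=9, depth 0.
Iteration 1: join on id=9 -> omicron (id 9, parent_id=2, depth 1).
Iteration 2: join on id=2 -> nu (id 2, parent_id=1, depth 2).
Iteration 3: join on id=1 -> tau (id 1, parent_id=NULL, depth 3).
Iteration 4: parent_id is NULL; no match; recursion stops.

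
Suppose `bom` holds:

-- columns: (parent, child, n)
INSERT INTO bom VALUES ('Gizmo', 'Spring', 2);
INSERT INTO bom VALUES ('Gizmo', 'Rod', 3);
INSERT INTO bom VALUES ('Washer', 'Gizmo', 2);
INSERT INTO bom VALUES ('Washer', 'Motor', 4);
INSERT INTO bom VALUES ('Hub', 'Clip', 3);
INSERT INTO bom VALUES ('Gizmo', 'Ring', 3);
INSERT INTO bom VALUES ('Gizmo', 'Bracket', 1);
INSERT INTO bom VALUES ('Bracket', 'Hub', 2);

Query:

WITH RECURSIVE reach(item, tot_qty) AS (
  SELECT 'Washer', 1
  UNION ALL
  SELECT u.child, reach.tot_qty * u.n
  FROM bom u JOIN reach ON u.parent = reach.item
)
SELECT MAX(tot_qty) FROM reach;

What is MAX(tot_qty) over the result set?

12

Base: (Washer, tot_qty=1).
Iteration 1: components of {Washer} -> Gizmo = 1*2 = 2, Motor = 1*4 = 4.
Iteration 2: components of {Gizmo,Motor} -> Bracket = 2*1 = 2, Ring = 2*3 = 6, Rod = 2*3 = 6, Spring = 2*2 = 4.
Iteration 3: components of {Bracket,Ring,Rod,Spring} -> Hub = 2*2 = 4.
Iteration 4: components of {Hub} -> Clip = 4*3 = 12.
Iteration 5: no further components; recursion stops.
tot_qty values: 1, 4, 2, 6, 2, 6, 4, 4, 12; the maximum is 12.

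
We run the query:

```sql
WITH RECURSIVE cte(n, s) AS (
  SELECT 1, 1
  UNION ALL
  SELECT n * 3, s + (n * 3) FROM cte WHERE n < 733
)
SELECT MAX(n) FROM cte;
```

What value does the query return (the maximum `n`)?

2187

Base: n=1, s=1.
Iteration 1: 1 < 733 holds -> n = 1 * 3 = 3, s = 1 + 3 = 4.
Iteration 2: 3 < 733 holds -> n = 3 * 3 = 9, s = 4 + 9 = 13.
Iteration 3: 9 < 733 holds -> n = 9 * 3 = 27, s = 13 + 27 = 40.
Iteration 4: 27 < 733 holds -> n = 27 * 3 = 81, s = 40 + 81 = 121.
Iteration 5: 81 < 733 holds -> n = 81 * 3 = 243, s = 121 + 243 = 364.
Iteration 6: 243 < 733 holds -> n = 243 * 3 = 729, s = 364 + 729 = 1093.
Iteration 7: 729 < 733 holds -> n = 729 * 3 = 2187, s = 1093 + 2187 = 3280.
Iteration 8: 2187 < 733 fails; recursion stops.
n values: 1, 3, 9, 27, 81, 243, 729, 2187; the maximum is 2187.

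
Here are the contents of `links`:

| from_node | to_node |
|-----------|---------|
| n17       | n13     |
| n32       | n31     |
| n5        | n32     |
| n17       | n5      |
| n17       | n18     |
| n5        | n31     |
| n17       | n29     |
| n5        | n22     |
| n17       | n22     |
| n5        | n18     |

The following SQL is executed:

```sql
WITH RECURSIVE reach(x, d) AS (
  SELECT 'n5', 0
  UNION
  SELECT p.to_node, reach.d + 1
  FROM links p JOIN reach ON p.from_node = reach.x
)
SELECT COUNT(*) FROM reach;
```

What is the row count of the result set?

Base: (n5, d=0).
Iteration 1: edges from {n5} -> (n18, d=1), (n22, d=1), (n31, d=1), (n32, d=1).
Iteration 2: edges from {n18,n22,n31,n32} -> (n31, d=2).
Iteration 3: no outgoing edges from {n31}; recursion stops.
Total rows emitted: 6.

6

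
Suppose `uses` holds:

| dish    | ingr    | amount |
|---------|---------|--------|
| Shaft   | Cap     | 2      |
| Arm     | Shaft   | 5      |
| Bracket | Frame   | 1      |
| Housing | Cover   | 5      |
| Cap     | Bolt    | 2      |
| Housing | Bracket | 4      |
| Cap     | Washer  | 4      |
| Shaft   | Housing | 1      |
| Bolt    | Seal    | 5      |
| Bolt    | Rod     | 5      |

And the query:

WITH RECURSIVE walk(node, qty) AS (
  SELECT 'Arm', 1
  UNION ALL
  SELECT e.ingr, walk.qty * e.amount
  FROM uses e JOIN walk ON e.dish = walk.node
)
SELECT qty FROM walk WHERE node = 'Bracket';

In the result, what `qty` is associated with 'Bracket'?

20

Base: (Arm, qty=1).
Iteration 1: components of {Arm} -> Shaft = 1*5 = 5.
Iteration 2: components of {Shaft} -> Cap = 5*2 = 10, Housing = 5*1 = 5.
Iteration 3: components of {Cap,Housing} -> Bolt = 10*2 = 20, Bracket = 5*4 = 20, Cover = 5*5 = 25, Washer = 10*4 = 40.
Iteration 4: components of {Bolt,Bracket,Cover,Washer} -> Frame = 20*1 = 20, Rod = 20*5 = 100, Seal = 20*5 = 100.
Iteration 5: no further components; recursion stops.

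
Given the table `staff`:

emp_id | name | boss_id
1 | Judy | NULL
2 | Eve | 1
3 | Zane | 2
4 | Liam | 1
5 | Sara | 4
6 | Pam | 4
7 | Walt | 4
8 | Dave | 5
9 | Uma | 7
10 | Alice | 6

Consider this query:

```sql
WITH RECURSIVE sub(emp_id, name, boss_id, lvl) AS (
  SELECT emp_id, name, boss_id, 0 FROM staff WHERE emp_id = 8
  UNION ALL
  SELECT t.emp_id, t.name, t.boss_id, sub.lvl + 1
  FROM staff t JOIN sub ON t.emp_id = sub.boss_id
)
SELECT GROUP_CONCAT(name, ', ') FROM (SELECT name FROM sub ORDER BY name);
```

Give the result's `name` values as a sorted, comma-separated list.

Dave, Judy, Liam, Sara

Base: emp_id=8 (Dave), boss_id=5, lvl 0.
Iteration 1: join on emp_id=5 -> Sara (id 5, boss_id=4, lvl 1).
Iteration 2: join on emp_id=4 -> Liam (id 4, boss_id=1, lvl 2).
Iteration 3: join on emp_id=1 -> Judy (id 1, boss_id=NULL, lvl 3).
Iteration 4: boss_id is NULL; no match; recursion stops.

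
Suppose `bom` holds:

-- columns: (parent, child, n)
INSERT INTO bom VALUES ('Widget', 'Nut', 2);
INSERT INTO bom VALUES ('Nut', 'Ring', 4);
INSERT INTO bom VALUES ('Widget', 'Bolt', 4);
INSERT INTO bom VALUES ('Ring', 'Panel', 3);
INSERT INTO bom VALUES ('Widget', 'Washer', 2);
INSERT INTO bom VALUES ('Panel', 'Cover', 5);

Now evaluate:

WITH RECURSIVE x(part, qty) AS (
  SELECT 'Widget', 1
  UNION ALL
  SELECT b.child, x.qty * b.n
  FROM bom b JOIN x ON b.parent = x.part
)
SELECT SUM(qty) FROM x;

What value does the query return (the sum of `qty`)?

Base: (Widget, qty=1).
Iteration 1: components of {Widget} -> Bolt = 1*4 = 4, Nut = 1*2 = 2, Washer = 1*2 = 2.
Iteration 2: components of {Bolt,Nut,Washer} -> Ring = 2*4 = 8.
Iteration 3: components of {Ring} -> Panel = 8*3 = 24.
Iteration 4: components of {Panel} -> Cover = 24*5 = 120.
Iteration 5: no further components; recursion stops.
SUM(qty) = 1 + 2 + 4 + 2 + 8 + 24 + 120 = 161.

161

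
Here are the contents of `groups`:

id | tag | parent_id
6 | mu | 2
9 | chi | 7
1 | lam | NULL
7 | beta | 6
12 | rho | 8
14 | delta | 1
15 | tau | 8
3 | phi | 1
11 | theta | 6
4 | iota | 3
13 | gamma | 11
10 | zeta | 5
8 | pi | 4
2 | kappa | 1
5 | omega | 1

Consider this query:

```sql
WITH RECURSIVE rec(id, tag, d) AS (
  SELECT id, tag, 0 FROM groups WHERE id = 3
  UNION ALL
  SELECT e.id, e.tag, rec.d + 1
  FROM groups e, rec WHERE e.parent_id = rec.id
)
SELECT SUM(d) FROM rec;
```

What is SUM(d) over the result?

9

Base: id=3 (phi) at d 0.
Iteration 1: rows with parent_id in {3} -> iota (id 4, d 1).
Iteration 2: rows with parent_id in {4} -> pi (id 8, d 2).
Iteration 3: rows with parent_id in {8} -> rho (id 12, d 3), tau (id 15, d 3).
Iteration 4: no rows with parent_id in {12,15}; recursion stops.
SUM(d) = 0 + 1 + 2 + 3 + 3 = 9.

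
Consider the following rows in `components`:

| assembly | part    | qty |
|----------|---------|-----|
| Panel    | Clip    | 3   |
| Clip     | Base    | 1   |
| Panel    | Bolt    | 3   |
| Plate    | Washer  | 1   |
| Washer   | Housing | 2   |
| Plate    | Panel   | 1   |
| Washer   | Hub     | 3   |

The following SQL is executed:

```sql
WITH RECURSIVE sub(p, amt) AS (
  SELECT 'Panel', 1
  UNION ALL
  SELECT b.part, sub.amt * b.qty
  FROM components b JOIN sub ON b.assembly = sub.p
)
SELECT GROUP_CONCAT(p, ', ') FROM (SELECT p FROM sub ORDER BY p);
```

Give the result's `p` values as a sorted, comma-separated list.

Base: (Panel, amt=1).
Iteration 1: components of {Panel} -> Bolt = 1*3 = 3, Clip = 1*3 = 3.
Iteration 2: components of {Bolt,Clip} -> Base = 3*1 = 3.
Iteration 3: no further components; recursion stops.

Base, Bolt, Clip, Panel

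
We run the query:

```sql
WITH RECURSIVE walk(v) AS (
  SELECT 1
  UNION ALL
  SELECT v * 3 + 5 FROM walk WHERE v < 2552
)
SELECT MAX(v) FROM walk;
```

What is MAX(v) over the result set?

Base: v=1.
Iteration 1: 1 < 2552 holds -> v = 1 * 3 + 5 = 8.
Iteration 2: 8 < 2552 holds -> v = 8 * 3 + 5 = 29.
Iteration 3: 29 < 2552 holds -> v = 29 * 3 + 5 = 92.
Iteration 4: 92 < 2552 holds -> v = 92 * 3 + 5 = 281.
Iteration 5: 281 < 2552 holds -> v = 281 * 3 + 5 = 848.
Iteration 6: 848 < 2552 holds -> v = 848 * 3 + 5 = 2549.
Iteration 7: 2549 < 2552 holds -> v = 2549 * 3 + 5 = 7652.
Iteration 8: 7652 < 2552 fails; recursion stops.
v values: 1, 8, 29, 92, 281, 848, 2549, 7652; the maximum is 7652.

7652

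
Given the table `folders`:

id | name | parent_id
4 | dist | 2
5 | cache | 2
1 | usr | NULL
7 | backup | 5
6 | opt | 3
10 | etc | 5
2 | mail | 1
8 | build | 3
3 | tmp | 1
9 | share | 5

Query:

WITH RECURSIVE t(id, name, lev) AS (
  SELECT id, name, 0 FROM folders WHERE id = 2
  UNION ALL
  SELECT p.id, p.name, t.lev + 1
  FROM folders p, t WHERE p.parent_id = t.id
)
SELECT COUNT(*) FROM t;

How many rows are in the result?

6

Base: id=2 (mail) at lev 0.
Iteration 1: rows with parent_id in {2} -> dist (id 4, lev 1), cache (id 5, lev 1).
Iteration 2: rows with parent_id in {4,5} -> backup (id 7, lev 2), share (id 9, lev 2), etc (id 10, lev 2).
Iteration 3: no rows with parent_id in {7,9,10}; recursion stops.
Total rows emitted: 6.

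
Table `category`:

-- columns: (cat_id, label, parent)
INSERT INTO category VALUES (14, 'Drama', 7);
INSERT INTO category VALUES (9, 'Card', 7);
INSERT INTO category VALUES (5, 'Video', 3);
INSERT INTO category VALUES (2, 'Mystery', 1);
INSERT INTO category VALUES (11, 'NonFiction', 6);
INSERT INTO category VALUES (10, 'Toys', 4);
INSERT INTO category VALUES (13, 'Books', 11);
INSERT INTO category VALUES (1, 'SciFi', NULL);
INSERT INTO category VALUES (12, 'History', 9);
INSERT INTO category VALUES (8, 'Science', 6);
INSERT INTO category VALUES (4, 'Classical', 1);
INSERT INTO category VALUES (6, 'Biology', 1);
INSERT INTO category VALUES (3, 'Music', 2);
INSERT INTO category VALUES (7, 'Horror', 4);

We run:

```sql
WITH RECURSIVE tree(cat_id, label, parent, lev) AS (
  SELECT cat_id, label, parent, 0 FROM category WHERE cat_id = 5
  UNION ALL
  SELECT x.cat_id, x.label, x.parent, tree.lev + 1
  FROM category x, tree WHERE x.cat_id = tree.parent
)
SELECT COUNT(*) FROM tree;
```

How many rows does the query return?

Base: cat_id=5 (Video), parent=3, lev 0.
Iteration 1: join on cat_id=3 -> Music (id 3, parent=2, lev 1).
Iteration 2: join on cat_id=2 -> Mystery (id 2, parent=1, lev 2).
Iteration 3: join on cat_id=1 -> SciFi (id 1, parent=NULL, lev 3).
Iteration 4: parent is NULL; no match; recursion stops.
Total rows emitted: 4.

4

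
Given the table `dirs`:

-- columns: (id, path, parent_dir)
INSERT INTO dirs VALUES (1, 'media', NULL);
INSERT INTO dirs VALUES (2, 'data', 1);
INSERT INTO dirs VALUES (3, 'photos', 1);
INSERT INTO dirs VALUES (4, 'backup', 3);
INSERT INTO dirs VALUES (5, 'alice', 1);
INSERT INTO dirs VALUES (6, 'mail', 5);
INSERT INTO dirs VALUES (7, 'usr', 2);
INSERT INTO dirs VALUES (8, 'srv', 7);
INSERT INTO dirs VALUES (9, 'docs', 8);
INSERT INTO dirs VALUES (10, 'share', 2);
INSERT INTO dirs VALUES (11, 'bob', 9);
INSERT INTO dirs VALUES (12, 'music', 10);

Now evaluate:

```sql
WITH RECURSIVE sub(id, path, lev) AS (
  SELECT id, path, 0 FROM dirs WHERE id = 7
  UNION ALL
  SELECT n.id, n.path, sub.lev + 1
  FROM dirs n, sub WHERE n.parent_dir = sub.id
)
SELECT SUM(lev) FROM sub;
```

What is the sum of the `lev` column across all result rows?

6

Base: id=7 (usr) at lev 0.
Iteration 1: rows with parent_dir in {7} -> srv (id 8, lev 1).
Iteration 2: rows with parent_dir in {8} -> docs (id 9, lev 2).
Iteration 3: rows with parent_dir in {9} -> bob (id 11, lev 3).
Iteration 4: no rows with parent_dir in {11}; recursion stops.
SUM(lev) = 0 + 1 + 2 + 3 = 6.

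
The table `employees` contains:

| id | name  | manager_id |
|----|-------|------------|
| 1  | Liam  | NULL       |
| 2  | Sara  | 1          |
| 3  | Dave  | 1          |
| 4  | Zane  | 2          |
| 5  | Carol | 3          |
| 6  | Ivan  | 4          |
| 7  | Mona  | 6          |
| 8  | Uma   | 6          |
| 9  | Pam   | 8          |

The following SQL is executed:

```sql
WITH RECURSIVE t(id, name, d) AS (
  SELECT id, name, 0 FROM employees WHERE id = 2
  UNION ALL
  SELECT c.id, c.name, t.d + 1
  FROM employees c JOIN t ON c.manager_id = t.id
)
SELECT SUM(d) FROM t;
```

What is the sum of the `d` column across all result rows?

13

Base: id=2 (Sara) at d 0.
Iteration 1: rows with manager_id in {2} -> Zane (id 4, d 1).
Iteration 2: rows with manager_id in {4} -> Ivan (id 6, d 2).
Iteration 3: rows with manager_id in {6} -> Mona (id 7, d 3), Uma (id 8, d 3).
Iteration 4: rows with manager_id in {7,8} -> Pam (id 9, d 4).
Iteration 5: no rows with manager_id in {9}; recursion stops.
SUM(d) = 0 + 1 + 2 + 3 + 3 + 4 = 13.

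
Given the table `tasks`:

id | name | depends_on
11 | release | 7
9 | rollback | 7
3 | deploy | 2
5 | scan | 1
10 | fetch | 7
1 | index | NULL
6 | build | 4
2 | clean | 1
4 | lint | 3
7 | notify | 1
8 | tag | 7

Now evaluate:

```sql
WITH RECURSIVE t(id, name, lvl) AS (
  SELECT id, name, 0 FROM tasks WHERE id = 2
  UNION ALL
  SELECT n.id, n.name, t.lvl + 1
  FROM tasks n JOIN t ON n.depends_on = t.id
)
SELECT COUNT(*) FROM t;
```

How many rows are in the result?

Base: id=2 (clean) at lvl 0.
Iteration 1: rows with depends_on in {2} -> deploy (id 3, lvl 1).
Iteration 2: rows with depends_on in {3} -> lint (id 4, lvl 2).
Iteration 3: rows with depends_on in {4} -> build (id 6, lvl 3).
Iteration 4: no rows with depends_on in {6}; recursion stops.
Total rows emitted: 4.

4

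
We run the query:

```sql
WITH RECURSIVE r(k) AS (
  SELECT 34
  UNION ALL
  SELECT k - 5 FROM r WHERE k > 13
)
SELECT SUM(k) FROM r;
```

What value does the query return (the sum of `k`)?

Base: k=34.
Iteration 1: 34 > 13 holds -> k = 34 - 5 = 29.
Iteration 2: 29 > 13 holds -> k = 29 - 5 = 24.
Iteration 3: 24 > 13 holds -> k = 24 - 5 = 19.
Iteration 4: 19 > 13 holds -> k = 19 - 5 = 14.
Iteration 5: 14 > 13 holds -> k = 14 - 5 = 9.
Iteration 6: 9 > 13 fails; recursion stops.
SUM(k) = 34 + 29 + 24 + 19 + 14 + 9 = 129.

129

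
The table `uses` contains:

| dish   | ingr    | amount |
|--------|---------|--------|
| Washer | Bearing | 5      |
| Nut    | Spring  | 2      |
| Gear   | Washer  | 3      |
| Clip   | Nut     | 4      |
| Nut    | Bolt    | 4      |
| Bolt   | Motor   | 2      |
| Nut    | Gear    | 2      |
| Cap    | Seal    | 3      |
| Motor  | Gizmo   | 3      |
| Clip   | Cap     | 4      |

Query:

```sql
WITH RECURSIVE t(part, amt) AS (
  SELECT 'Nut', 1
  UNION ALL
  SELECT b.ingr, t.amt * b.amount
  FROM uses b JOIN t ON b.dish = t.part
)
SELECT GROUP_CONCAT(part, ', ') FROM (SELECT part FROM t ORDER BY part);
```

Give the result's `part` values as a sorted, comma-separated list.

Bearing, Bolt, Gear, Gizmo, Motor, Nut, Spring, Washer

Base: (Nut, amt=1).
Iteration 1: components of {Nut} -> Bolt = 1*4 = 4, Gear = 1*2 = 2, Spring = 1*2 = 2.
Iteration 2: components of {Bolt,Gear,Spring} -> Motor = 4*2 = 8, Washer = 2*3 = 6.
Iteration 3: components of {Motor,Washer} -> Bearing = 6*5 = 30, Gizmo = 8*3 = 24.
Iteration 4: no further components; recursion stops.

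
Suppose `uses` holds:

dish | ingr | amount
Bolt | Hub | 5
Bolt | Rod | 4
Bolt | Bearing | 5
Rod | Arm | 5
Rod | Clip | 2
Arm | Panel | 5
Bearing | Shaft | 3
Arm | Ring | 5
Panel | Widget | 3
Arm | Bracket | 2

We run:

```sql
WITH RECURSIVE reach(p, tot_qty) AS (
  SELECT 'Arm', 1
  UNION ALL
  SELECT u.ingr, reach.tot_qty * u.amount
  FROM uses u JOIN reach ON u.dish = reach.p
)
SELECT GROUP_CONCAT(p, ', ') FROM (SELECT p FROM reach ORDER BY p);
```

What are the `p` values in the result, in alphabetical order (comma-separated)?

Arm, Bracket, Panel, Ring, Widget

Base: (Arm, tot_qty=1).
Iteration 1: components of {Arm} -> Bracket = 1*2 = 2, Panel = 1*5 = 5, Ring = 1*5 = 5.
Iteration 2: components of {Bracket,Panel,Ring} -> Widget = 5*3 = 15.
Iteration 3: no further components; recursion stops.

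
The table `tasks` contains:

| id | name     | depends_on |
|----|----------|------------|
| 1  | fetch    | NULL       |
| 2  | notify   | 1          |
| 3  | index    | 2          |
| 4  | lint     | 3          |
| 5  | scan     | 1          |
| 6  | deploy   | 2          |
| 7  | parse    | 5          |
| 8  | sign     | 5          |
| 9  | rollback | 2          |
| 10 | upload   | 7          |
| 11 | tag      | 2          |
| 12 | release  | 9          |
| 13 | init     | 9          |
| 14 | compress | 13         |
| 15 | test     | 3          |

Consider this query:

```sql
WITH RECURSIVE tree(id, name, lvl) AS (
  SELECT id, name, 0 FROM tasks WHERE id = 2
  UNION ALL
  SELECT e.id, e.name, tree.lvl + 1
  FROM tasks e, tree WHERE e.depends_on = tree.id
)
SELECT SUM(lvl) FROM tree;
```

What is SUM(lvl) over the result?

15

Base: id=2 (notify) at lvl 0.
Iteration 1: rows with depends_on in {2} -> index (id 3, lvl 1), deploy (id 6, lvl 1), rollback (id 9, lvl 1), tag (id 11, lvl 1).
Iteration 2: rows with depends_on in {3,6,9,11} -> lint (id 4, lvl 2), release (id 12, lvl 2), init (id 13, lvl 2), test (id 15, lvl 2).
Iteration 3: rows with depends_on in {4,12,13,15} -> compress (id 14, lvl 3).
Iteration 4: no rows with depends_on in {14}; recursion stops.
SUM(lvl) = 0 + 1 + 1 + 1 + 1 + 2 + 2 + 2 + 2 + 3 = 15.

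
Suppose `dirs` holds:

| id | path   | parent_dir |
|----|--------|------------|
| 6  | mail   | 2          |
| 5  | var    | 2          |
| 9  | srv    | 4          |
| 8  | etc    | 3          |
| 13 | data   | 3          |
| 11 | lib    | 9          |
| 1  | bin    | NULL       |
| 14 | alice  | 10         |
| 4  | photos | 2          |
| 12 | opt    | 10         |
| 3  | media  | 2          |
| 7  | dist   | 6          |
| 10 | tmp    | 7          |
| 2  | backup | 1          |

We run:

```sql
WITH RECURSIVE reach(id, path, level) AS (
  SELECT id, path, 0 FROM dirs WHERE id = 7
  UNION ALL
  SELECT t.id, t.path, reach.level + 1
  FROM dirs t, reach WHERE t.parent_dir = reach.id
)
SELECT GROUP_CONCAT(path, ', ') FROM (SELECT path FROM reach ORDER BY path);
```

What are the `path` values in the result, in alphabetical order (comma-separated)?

alice, dist, opt, tmp

Base: id=7 (dist) at level 0.
Iteration 1: rows with parent_dir in {7} -> tmp (id 10, level 1).
Iteration 2: rows with parent_dir in {10} -> opt (id 12, level 2), alice (id 14, level 2).
Iteration 3: no rows with parent_dir in {12,14}; recursion stops.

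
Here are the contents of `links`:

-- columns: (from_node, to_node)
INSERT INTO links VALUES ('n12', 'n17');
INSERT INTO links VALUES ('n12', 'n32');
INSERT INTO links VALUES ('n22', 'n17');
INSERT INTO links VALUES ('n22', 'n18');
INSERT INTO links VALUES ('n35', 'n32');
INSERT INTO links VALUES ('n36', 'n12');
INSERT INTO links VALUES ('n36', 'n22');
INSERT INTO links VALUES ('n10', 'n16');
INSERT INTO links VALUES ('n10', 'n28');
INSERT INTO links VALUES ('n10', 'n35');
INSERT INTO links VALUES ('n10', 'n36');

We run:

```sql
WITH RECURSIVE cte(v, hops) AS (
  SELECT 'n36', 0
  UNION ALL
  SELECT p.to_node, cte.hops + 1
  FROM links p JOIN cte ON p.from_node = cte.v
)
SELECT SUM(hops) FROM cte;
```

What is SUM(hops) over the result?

10

Base: (n36, hops=0).
Iteration 1: edges from {n36} -> (n12, hops=1), (n22, hops=1).
Iteration 2: edges from {n12,n22} -> (n17, hops=2) x2, (n18, hops=2), (n32, hops=2). [UNION ALL keeps all 4 new rows, including repeats]
Iteration 3: no outgoing edges from {n17,n18,n32}; recursion stops.
SUM(hops) = 0 + 1 + 1 + 2 + 2 + 2 + 2 = 10.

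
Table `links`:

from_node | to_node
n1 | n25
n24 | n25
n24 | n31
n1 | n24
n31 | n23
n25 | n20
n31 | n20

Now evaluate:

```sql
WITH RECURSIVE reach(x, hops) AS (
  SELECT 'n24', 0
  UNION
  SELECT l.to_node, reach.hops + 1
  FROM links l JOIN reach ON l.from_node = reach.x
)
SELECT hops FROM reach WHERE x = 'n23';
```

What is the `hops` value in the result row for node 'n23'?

2

Base: (n24, hops=0).
Iteration 1: edges from {n24} -> (n25, hops=1), (n31, hops=1).
Iteration 2: edges from {n25,n31} -> (n20, hops=2), (n23, hops=2). [UNION drops 1 duplicate row(s)]
Iteration 3: no outgoing edges from {n20,n23}; recursion stops.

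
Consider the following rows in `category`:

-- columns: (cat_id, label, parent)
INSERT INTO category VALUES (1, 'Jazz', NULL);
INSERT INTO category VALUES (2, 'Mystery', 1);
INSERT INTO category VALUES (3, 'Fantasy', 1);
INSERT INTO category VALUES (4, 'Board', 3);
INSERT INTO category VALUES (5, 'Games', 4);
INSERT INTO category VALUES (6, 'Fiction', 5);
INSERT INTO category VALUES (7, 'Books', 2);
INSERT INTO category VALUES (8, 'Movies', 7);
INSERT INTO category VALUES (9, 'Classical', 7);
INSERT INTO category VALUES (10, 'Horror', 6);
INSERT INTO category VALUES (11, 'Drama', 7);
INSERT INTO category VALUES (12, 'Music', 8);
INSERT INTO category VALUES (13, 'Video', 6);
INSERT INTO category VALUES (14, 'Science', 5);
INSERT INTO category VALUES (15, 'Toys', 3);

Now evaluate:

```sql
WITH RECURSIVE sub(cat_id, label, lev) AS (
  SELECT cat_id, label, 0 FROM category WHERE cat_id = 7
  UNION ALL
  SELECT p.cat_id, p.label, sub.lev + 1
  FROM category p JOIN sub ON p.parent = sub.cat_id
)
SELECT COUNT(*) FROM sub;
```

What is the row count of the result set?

5

Base: cat_id=7 (Books) at lev 0.
Iteration 1: rows with parent in {7} -> Movies (id 8, lev 1), Classical (id 9, lev 1), Drama (id 11, lev 1).
Iteration 2: rows with parent in {8,9,11} -> Music (id 12, lev 2).
Iteration 3: no rows with parent in {12}; recursion stops.
Total rows emitted: 5.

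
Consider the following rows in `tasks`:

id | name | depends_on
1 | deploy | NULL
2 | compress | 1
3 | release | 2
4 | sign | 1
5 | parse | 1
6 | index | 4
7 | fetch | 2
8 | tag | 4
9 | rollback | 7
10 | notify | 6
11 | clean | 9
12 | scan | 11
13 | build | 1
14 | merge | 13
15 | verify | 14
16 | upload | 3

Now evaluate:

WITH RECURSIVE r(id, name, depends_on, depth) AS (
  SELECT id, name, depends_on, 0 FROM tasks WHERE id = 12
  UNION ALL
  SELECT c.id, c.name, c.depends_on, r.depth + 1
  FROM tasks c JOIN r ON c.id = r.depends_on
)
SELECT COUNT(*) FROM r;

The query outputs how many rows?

Base: id=12 (scan), depends_on=11, depth 0.
Iteration 1: join on id=11 -> clean (id 11, depends_on=9, depth 1).
Iteration 2: join on id=9 -> rollback (id 9, depends_on=7, depth 2).
Iteration 3: join on id=7 -> fetch (id 7, depends_on=2, depth 3).
Iteration 4: join on id=2 -> compress (id 2, depends_on=1, depth 4).
Iteration 5: join on id=1 -> deploy (id 1, depends_on=NULL, depth 5).
Iteration 6: depends_on is NULL; no match; recursion stops.
Total rows emitted: 6.

6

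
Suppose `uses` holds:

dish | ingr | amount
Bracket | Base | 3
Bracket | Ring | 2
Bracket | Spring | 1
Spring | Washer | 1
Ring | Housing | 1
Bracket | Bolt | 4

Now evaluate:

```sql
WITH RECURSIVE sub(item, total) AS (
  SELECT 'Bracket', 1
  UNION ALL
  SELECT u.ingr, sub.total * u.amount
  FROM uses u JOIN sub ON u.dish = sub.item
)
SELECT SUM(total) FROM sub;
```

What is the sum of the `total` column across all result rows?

Base: (Bracket, total=1).
Iteration 1: components of {Bracket} -> Base = 1*3 = 3, Bolt = 1*4 = 4, Ring = 1*2 = 2, Spring = 1*1 = 1.
Iteration 2: components of {Base,Bolt,Ring,Spring} -> Housing = 2*1 = 2, Washer = 1*1 = 1.
Iteration 3: no further components; recursion stops.
SUM(total) = 1 + 3 + 2 + 1 + 4 + 2 + 1 = 14.

14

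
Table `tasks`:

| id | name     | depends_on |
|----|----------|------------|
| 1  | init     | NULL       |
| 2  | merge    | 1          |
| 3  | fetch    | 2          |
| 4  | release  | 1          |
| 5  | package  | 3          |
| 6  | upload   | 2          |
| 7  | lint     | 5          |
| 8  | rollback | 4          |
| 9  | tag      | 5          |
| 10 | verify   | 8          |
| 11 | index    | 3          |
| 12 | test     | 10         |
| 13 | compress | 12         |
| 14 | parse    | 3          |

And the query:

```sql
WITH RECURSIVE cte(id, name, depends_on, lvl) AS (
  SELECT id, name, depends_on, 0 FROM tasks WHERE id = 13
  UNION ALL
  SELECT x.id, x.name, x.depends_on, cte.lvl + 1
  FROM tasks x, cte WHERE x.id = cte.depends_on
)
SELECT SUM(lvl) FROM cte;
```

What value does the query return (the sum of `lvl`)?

15

Base: id=13 (compress), depends_on=12, lvl 0.
Iteration 1: join on id=12 -> test (id 12, depends_on=10, lvl 1).
Iteration 2: join on id=10 -> verify (id 10, depends_on=8, lvl 2).
Iteration 3: join on id=8 -> rollback (id 8, depends_on=4, lvl 3).
Iteration 4: join on id=4 -> release (id 4, depends_on=1, lvl 4).
Iteration 5: join on id=1 -> init (id 1, depends_on=NULL, lvl 5).
Iteration 6: depends_on is NULL; no match; recursion stops.
SUM(lvl) = 0 + 1 + 2 + 3 + 4 + 5 = 15.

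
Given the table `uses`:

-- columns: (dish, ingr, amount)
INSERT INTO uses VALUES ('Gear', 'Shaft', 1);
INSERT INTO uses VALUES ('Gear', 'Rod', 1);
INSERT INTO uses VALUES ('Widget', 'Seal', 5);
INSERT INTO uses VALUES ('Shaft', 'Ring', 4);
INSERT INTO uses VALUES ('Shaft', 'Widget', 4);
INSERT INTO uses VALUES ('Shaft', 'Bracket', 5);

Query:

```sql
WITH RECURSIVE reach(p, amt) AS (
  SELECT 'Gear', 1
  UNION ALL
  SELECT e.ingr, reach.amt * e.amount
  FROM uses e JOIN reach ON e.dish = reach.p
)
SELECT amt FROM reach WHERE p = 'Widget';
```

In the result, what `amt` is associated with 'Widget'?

4

Base: (Gear, amt=1).
Iteration 1: components of {Gear} -> Rod = 1*1 = 1, Shaft = 1*1 = 1.
Iteration 2: components of {Rod,Shaft} -> Bracket = 1*5 = 5, Ring = 1*4 = 4, Widget = 1*4 = 4.
Iteration 3: components of {Bracket,Ring,Widget} -> Seal = 4*5 = 20.
Iteration 4: no further components; recursion stops.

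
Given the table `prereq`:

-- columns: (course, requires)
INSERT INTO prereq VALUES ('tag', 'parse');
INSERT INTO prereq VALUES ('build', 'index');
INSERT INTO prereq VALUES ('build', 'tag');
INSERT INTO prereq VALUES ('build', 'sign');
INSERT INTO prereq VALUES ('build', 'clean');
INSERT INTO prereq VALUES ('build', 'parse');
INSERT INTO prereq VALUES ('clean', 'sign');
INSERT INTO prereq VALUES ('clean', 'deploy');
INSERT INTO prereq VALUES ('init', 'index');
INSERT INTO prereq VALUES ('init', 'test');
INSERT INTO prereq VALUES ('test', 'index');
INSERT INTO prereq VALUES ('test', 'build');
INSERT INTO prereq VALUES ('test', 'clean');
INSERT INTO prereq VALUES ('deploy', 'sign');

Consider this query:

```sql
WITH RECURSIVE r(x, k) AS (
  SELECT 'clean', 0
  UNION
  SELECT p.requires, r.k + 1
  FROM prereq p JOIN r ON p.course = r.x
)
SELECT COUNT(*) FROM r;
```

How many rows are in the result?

4

Base: (clean, k=0).
Iteration 1: edges from {clean} -> (deploy, k=1), (sign, k=1).
Iteration 2: edges from {deploy,sign} -> (sign, k=2).
Iteration 3: no outgoing edges from {sign}; recursion stops.
Total rows emitted: 4.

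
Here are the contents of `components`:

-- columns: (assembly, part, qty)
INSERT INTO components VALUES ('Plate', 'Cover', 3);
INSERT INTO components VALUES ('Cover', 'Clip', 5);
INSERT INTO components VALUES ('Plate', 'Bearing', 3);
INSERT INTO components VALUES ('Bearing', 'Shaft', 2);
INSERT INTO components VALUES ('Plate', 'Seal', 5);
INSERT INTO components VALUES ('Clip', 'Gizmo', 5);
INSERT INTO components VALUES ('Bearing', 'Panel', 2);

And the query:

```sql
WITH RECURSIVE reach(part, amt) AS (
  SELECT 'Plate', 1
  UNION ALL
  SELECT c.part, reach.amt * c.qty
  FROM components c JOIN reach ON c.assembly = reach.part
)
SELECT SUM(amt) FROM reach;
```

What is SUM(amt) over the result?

114

Base: (Plate, amt=1).
Iteration 1: components of {Plate} -> Bearing = 1*3 = 3, Cover = 1*3 = 3, Seal = 1*5 = 5.
Iteration 2: components of {Bearing,Cover,Seal} -> Clip = 3*5 = 15, Panel = 3*2 = 6, Shaft = 3*2 = 6.
Iteration 3: components of {Clip,Panel,Shaft} -> Gizmo = 15*5 = 75.
Iteration 4: no further components; recursion stops.
SUM(amt) = 1 + 3 + 3 + 5 + 15 + 6 + 6 + 75 = 114.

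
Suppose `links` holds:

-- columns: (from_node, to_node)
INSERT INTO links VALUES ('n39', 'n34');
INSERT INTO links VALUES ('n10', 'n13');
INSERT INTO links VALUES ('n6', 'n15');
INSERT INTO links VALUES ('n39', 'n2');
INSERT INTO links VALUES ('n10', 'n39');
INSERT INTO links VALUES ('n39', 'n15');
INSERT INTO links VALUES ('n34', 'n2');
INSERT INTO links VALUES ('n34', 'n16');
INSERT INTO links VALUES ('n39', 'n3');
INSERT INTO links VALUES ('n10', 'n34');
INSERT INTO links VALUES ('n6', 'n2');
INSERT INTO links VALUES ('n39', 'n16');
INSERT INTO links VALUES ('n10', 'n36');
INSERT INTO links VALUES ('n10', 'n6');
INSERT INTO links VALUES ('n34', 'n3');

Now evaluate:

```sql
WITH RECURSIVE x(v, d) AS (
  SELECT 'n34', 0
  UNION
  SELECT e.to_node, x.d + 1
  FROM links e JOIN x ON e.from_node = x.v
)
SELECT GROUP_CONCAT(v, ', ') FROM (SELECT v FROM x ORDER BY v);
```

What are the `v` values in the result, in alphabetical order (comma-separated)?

n16, n2, n3, n34

Base: (n34, d=0).
Iteration 1: edges from {n34} -> (n16, d=1), (n2, d=1), (n3, d=1).
Iteration 2: no outgoing edges from {n16,n2,n3}; recursion stops.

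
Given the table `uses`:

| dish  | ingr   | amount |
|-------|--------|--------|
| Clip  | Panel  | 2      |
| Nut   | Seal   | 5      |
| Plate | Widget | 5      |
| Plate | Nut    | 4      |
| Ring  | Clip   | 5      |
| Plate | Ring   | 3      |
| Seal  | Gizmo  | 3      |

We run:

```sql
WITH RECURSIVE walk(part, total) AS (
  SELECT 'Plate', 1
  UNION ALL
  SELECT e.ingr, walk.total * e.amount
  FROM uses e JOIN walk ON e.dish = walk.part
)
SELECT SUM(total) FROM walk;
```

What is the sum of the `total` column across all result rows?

Base: (Plate, total=1).
Iteration 1: components of {Plate} -> Nut = 1*4 = 4, Ring = 1*3 = 3, Widget = 1*5 = 5.
Iteration 2: components of {Nut,Ring,Widget} -> Clip = 3*5 = 15, Seal = 4*5 = 20.
Iteration 3: components of {Clip,Seal} -> Gizmo = 20*3 = 60, Panel = 15*2 = 30.
Iteration 4: no further components; recursion stops.
SUM(total) = 1 + 4 + 3 + 5 + 20 + 15 + 60 + 30 = 138.

138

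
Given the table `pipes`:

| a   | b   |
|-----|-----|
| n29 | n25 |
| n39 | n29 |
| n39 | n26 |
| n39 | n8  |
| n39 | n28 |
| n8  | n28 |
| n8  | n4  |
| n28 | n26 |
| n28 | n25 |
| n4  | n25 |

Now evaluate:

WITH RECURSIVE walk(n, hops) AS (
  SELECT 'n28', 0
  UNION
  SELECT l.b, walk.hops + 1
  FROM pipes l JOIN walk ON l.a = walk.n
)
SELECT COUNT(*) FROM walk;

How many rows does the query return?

3

Base: (n28, hops=0).
Iteration 1: edges from {n28} -> (n25, hops=1), (n26, hops=1).
Iteration 2: no outgoing edges from {n25,n26}; recursion stops.
Total rows emitted: 3.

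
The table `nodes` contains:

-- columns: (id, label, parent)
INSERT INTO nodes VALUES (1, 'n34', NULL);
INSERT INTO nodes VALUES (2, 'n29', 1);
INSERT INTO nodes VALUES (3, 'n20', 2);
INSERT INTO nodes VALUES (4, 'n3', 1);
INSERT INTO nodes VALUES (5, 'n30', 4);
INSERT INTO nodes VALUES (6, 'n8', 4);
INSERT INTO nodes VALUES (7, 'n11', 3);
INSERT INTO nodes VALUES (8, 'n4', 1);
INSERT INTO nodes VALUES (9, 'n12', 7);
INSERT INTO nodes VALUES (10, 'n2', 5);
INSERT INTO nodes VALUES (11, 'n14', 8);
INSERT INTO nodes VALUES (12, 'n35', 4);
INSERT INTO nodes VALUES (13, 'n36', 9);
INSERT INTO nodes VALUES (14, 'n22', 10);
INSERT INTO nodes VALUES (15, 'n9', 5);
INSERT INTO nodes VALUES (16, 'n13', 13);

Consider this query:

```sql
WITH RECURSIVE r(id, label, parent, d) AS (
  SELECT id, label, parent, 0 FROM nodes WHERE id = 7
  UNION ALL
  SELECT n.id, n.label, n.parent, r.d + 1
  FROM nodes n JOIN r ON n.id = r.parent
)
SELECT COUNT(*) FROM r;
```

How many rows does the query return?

Base: id=7 (n11), parent=3, d 0.
Iteration 1: join on id=3 -> n20 (id 3, parent=2, d 1).
Iteration 2: join on id=2 -> n29 (id 2, parent=1, d 2).
Iteration 3: join on id=1 -> n34 (id 1, parent=NULL, d 3).
Iteration 4: parent is NULL; no match; recursion stops.
Total rows emitted: 4.

4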